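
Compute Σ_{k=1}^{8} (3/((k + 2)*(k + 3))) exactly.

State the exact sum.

Σ = 8/11

Step 1: r(k) = (k + 2)/(k + 4).
Gosper form: A/B · C(k+1)/C(k) with A=k + 2, B=k + 4, C=1.
Set up (k + 2)·f(k+1) − (k + 3)·f(k) − (1) = 0.
Bound: deg f ≤ 1.
Solve for f: f(k) = k/2 (degree 1 ≤ 1).
Get s_k = R·t_k = 3*k/(2*(k + 2)) with R(k) = B(k−1)f(k)/C(k) = k*(k + 3)/2.
Δs = 3/(k**2 + 5*k + 6), as required.
Evaluate s at k=9 and k=1: 27/22 and 1/2; difference 8/11.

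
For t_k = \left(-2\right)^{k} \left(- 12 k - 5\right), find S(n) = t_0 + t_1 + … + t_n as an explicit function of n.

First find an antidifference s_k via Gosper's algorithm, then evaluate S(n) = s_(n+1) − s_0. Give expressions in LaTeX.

r(k) = 2*(-12*k - 17)/(12*k + 5) after simplifying.
Factor: A=-2; B=1; C=k + 5/12.
f must satisfy (-2)·f(k+1) − (1)·f(k) = k + 5/12.
d = 1 from the (0,0,1) case.
Solving with deg f ≤ 1: f(k) = -(4*k - 1)/12.
R(k) = B(k−1)·f(k)/C(k) = -(4*k - 1)/(12*k + 5); s_k = R·t_k = (-2)**k*(4*k - 1).
Check: Δs_k = (-2)**k*(-12*k - 5). ✓
s_(n+1) = (-2)**(n + 1)*(4*n + 3) and s_(0) = -1, so S(n) = -8*(-2)**n*n - 6*(-2)**n + 1.

S(n) = - 8 \left(-2\right)^{n} n - 6 \left(-2\right)^{n} + 1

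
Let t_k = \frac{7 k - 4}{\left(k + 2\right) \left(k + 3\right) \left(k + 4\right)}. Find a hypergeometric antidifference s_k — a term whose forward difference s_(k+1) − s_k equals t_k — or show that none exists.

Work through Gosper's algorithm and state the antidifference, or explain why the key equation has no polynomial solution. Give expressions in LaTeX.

The ratio is (k + 2)*(7*k + 3)/((k + 5)*(7*k - 4)).
Take A(k)=k + 2, B(k)=k + 5, C(k)=k - 4/7.
Set up (k + 2)·f(k+1) − (k + 4)·f(k) − (k - 4/7) = 0.
deg f ≤ 2 (via 1,1,1).
Match coefficients ⇒ f(k) = k*(5*k - 17)/42.
Certificate R = B(k−1)f/C = k*(k + 4)*(5*k - 17)/(6*(7*k - 4)) gives s_k = k*(5*k - 17)/(6*(k + 2)*(k + 3)).
s_(k+1) − s_k = (7*k - 4)/(k**3 + 9*k**2 + 26*k + 24) = t_k.

s_k = \frac{k \left(5 k - 17\right)}{6 \left(k + 2\right) \left(k + 3\right)}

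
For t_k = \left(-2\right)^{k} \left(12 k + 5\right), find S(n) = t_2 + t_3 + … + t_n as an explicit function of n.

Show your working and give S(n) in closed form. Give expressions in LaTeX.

Ratio r(k) = 2*(-12*k - 17)/(12*k + 5).
A = -2, B = 1, C = k + 5/12.
Key eq: (-2)·f(k+1) = (1)·f(k) + (k + 5/12).
Degrees (0,0,1) ⇒ d ≤ 1.
Match coefficients ⇒ f(k) = -(4*k - 1)/12.
Get s_k = R·t_k = (-2)**k*(1 - 4*k) with R(k) = B(k−1)f(k)/C(k) = -(4*k - 1)/(12*k + 5).
Check: Δs_k = (-2)**k*(12*k + 5). ✓
Evaluate: s_(n+1) = 2*(-2)**n*(4*n + 3); subtract s_(2) = -28 ⇒ S(n) = 8*(-2)**n*n + 6*(-2)**n + 28.

S(n) = 8 \left(-2\right)^{n} n + 6 \left(-2\right)^{n} + 28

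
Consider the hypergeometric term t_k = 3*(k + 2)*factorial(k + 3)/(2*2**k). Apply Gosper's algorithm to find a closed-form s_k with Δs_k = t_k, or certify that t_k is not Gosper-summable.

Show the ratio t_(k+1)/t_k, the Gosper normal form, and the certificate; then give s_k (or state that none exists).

s_k = 3*factorial(k + 3)/2**k

Step 1: r(k) = (k + 3)*(k + 4)/(2*(k + 2)).
Take A(k)=k/2 + 2, B(k)=1, C(k)=k + 2.
Need (k/2 + 2)·f(k+1) − (1)·f(k) = k + 2.
From deg A=1, deg B=0, deg C=1: d=0.
A polynomial solution: f(k) = 2.
Then R = B(k−1)f/C = 2/(k + 2), so s_k = R(k)·t_k = 3*factorial(k + 3)/2**k.
Check: Δs_k = 3*(k + 2)*factorial(k + 3)/(2*2**k). ✓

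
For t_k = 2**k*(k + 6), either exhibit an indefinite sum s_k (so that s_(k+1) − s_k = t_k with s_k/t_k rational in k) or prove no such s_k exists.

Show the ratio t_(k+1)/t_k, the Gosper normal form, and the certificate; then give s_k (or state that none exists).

s_k = 2**k*(k + 4)

The ratio is 2*(k + 7)/(k + 6).
Normal form (A,B,C) = (2, 1, k + 6).
Set up (2)·f(k+1) − (1)·f(k) − (k + 6) = 0.
Bound: deg f ≤ 1.
A polynomial solution: f(k) = k + 4.
So s_k = (B(k−1)f/C)·t_k = ((k + 4)/(k + 6))·t_k = 2**k*(k + 4).
Δs = 2**k*(k + 6), as required.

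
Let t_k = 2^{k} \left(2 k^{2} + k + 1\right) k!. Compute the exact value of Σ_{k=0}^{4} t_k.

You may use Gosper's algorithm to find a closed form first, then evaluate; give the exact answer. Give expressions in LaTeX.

t_(k+1)/t_k = 2*(k + 1)*(k + 2*(k + 1)**2 + 2)/(2*k**2 + k + 1).
So A=2*k + 2 and B=1, with C=k**2 + k/2 + 1/2.
f must satisfy (2*k + 2)·f(k+1) − (1)·f(k) = k**2 + k/2 + 1/2.
d = 1 from the (1,0,2) case.
Coefficient equations give f(k) = (k - 1)/2.
Get s_k = R·t_k = 2**k*(k - 1)*factorial(k) with R(k) = B(k−1)f(k)/C(k) = (k - 1)/(2*k**2 + k + 1).
Verify: 2**k*(2*k**2 + k + 1)*factorial(k) matches t_k.
Sum = s_(5) − s_(0); s_(5) = 15360, s_(0) = -1 ⇒ 15361.

Σ = 15361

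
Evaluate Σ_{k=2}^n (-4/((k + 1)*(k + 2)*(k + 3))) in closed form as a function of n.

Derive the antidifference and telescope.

S(n) = (-n**2 - 5*n + 6)/(6*(n**2 + 5*n + 6))

Step 1: r(k) = (k + 1)/(k + 4).
Take A(k)=k + 1, B(k)=k + 4, C(k)=1.
Solve (k + 1)·f(k+1) − (k + 3)·f(k) = 1.
Degrees (1,1,0) ⇒ d ≤ 2.
Match coefficients ⇒ f(k) = k*(k + 3)/4.
Certificate R = B(k−1)f/C = k*(k + 3)**2/4 gives s_k = k*(-k - 3)/((k + 1)*(k + 2)).
Check: Δs_k = -4/(k**3 + 6*k**2 + 11*k + 6). ✓
Telescope: S(n) = s_(n+1) − s_(2) = (-n**2 - 5*n - 4)/(n**2 + 5*n + 6) − (-5/6) = (-n**2 - 5*n + 6)/(6*(n**2 + 5*n + 6)).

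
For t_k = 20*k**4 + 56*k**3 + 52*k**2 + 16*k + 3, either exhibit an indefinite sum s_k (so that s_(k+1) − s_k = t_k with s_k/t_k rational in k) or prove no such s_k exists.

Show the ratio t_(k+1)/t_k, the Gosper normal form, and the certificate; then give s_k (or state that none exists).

The ratio is (20*k**4 + 136*k**3 + 340*k**2 + 368*k + 147)/(20*k**4 + 56*k**3 + 52*k**2 + 16*k + 3).
Gosper form: A/B · C(k+1)/C(k) with A=1, B=1, C=k**4 + 14*k**3/5 + 13*k**2/5 + 4*k/5 + 3/20.
Set up (1)·f(k+1) − (1)·f(k) − (k**4 + 14*k**3/5 + 13*k**2/5 + 4*k/5 + 3/20) = 0.
d = 5 from the (0,0,4) case.
Coefficient equations give f(k) = k*(4*k**4 + 4*k**3 - 4*k**2 - 4*k + 3)/20.
R(k) = B(k−1)·f(k)/C(k) = k*(4*k**4 + 4*k**3 - 4*k**2 - 4*k + 3)/(20*k**4 + 56*k**3 + 52*k**2 + 16*k + 3); s_k = R·t_k = k*(4*k**4 + 4*k**3 - 4*k**2 - 4*k + 3).
Check: Δs_k = 20*k**4 + 56*k**3 + 52*k**2 + 16*k + 3. ✓

s_k = k*(4*k**4 + 4*k**3 - 4*k**2 - 4*k + 3)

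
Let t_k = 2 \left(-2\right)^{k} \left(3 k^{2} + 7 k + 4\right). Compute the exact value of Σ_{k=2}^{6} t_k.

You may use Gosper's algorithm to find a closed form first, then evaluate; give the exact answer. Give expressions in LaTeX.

Σ = 14384

t_(k+1)/t_k = 2*(-3*k**2 - 13*k - 14)/(3*k**2 + 7*k + 4).
So A=-2 and B=1, with C=k**2 + 7*k/3 + 4/3.
Key eq: (-2)·f(k+1) = (1)·f(k) + (k**2 + 7*k/3 + 4/3).
Degrees (0,0,2) ⇒ d ≤ 2.
A polynomial solution: f(k) = -k*(k + 1)/3.
So s_k = (B(k−1)f/C)·t_k = (-k/(3*k + 4))·t_k = (-2)**(k + 1)*k*(k + 1).
Δs = 2*(-2)**k*(k + 1)*(3*k + 4), as required.
Sum = s_(7) − s_(2); s_(7) = 14336, s_(2) = -48 ⇒ 14384.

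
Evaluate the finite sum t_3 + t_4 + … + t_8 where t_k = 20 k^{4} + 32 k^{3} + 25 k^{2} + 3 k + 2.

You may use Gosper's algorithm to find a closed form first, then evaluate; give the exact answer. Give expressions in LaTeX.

Step 1: r(k) = (20*k**4 + 112*k**3 + 241*k**2 + 229*k + 82)/(20*k**4 + 32*k**3 + 25*k**2 + 3*k + 2).
A = 1, B = 1, C = k**4 + 8*k**3/5 + 5*k**2/4 + 3*k/20 + 1/10.
Need (1)·f(k+1) − (1)·f(k) = k**4 + 8*k**3/5 + 5*k**2/4 + 3*k/20 + 1/10.
Degrees (0,0,4) ⇒ d ≤ 5.
Solving with deg f ≤ 5: f(k) = k*(4*k**4 - 2*k**3 - k**2 - 3*k + 4)/20.
Then R = B(k−1)f/C = k*(4*k**4 - 2*k**3 - k**2 - 3*k + 4)/(20*k**4 + 32*k**3 + 25*k**2 + 3*k + 2), so s_k = R(k)·t_k = k*(4*k**4 - 2*k**3 - k**2 - 3*k + 4).
s_(k+1) − s_k = 20*k**4 + 32*k**3 + 25*k**2 + 3*k + 2 = t_k.
Sum = s_(9) − s_(3); s_(9) = 222138, s_(3) = 768 ⇒ 221370.

Σ = 221370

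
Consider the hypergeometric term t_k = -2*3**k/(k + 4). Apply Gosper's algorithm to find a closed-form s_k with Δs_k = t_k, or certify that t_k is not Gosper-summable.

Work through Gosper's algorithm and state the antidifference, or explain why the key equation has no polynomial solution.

r(k) = 3*(k + 4)/(k + 5) after simplifying.
Normal form (A,B,C) = (3*k + 12, k + 5, 1).
Need (3*k + 12)·f(k+1) − (k + 4)·f(k) = 1.
From deg A=1, deg B=1, deg C=0: d=-1.
Negative degree bound (-1): no f exists, t_k not Gosper-summable.

not Gosper-summable; s_k does not exist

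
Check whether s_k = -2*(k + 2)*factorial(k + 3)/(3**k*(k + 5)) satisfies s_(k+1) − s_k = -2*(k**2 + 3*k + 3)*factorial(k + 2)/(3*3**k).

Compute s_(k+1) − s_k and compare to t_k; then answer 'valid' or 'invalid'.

s_(k+1) = -2*(k + 3)*factorial(k + 4)/(3*3**k*(k + 6))
s_(k+1) − s_k = -2*(k**3 + 9*k**2 + 23*k + 24)*factorial(k + 3)/(3*3**k*(k + 5)*(k + 6))
(s_(k+1) − s_k) − t_k = 4*(k**3 + 8*k**2 + 15*k + 9)*factorial(k + 2)/(3*3**k*(k + 5)*(k + 6))

Invalid: residual 4*(k**3 + 8*k**2 + 15*k + 9)*factorial(k + 2)/(3*3**k*(k + 5)*(k + 6)) ≠ 0.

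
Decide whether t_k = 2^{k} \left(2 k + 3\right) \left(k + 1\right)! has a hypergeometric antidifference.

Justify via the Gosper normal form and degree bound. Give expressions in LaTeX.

t_(k+1)/t_k = 2*(k + 2)*(2*k + 5)/(2*k + 3).
Gosper form: A/B · C(k+1)/C(k) with A=2*k + 4, B=1, C=k + 3/2.
Key eq: (2*k + 4)·f(k+1) = (1)·f(k) + (k + 3/2).
deg f ≤ 0 (via 1,0,1).
A polynomial solution: f(k) = 1/2.
So s_k = (B(k−1)f/C)·t_k = (1/(2*k + 3))·t_k = 2**k*factorial(k + 1).
s_(k+1) − s_k = 2**k*(2*k + 3)*factorial(k + 1) = t_k.

Yes. s_k = 2^{k} \left(k + 1\right)!.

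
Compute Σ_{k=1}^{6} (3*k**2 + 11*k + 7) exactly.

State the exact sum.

Σ = 546

The ratio is (3*k**2 + 17*k + 21)/(3*k**2 + 11*k + 7).
So A=1 and B=1, with C=k**2 + 11*k/3 + 7/3.
Key eq: (1)·f(k+1) = (1)·f(k) + (k**2 + 11*k/3 + 7/3).
d = 3 from the (0,0,2) case.
Match coefficients ⇒ f(k) = k*(k**2 + 4*k + 2)/3.
R(k) = B(k−1)·f(k)/C(k) = k*(k**2 + 4*k + 2)/(3*k**2 + 11*k + 7); s_k = R·t_k = k*(k**2 + 4*k + 2).
Verify: 3*k**2 + 11*k + 7 matches t_k.
Evaluate s at k=7 and k=1: 553 and 7; difference 546.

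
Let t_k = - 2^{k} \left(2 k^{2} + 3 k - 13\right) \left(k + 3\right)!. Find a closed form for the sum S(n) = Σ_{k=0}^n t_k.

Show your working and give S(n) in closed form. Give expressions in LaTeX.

t_(k+1)/t_k = 2*(2*k**3 + 15*k**2 + 20*k - 32)/(2*k**2 + 3*k - 13).
So A=2*k + 8 and B=1, with C=k**2 + 3*k/2 - 13/2.
Set up (2*k + 8)·f(k+1) − (1)·f(k) − (k**2 + 3*k/2 - 13/2) = 0.
deg f ≤ 1 (via 1,0,2).
Match coefficients ⇒ f(k) = (k - 3)/2.
Then R = B(k−1)f/C = (k - 3)/(2*k**2 + 3*k - 13), so s_k = R(k)·t_k = -2**k*(k - 3)*factorial(k + 3).
s_(k+1) − s_k = -2**k*(2*k**2 + 3*k - 13)*factorial(k + 3) = t_k.
Telescope: S(n) = s_(n+1) − s_(0) = -2**(n + 1)*(n - 2)*factorial(n + 4) − (18) = -2*2**n*n*factorial(n + 4) + 4*2**n*factorial(n + 4) - 18.

S(n) = - 2 \cdot 2^{n} n \left(n + 4\right)! + 4 \cdot 2^{n} \left(n + 4\right)! - 18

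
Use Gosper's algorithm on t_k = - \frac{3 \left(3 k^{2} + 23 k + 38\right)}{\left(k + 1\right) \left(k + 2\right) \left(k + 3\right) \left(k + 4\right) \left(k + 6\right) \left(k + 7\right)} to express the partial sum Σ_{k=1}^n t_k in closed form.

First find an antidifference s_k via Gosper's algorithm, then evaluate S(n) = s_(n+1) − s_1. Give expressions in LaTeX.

Ratio r(k) = (k + 1)*(k + 6)*(23*k + 3*(k + 1)**2 + 61)/((k + 5)*(k + 8)*(3*k**2 + 23*k + 38)).
A = k + 1, B = k + 8, C = k**3 + 38*k**2/3 + 51*k + 190/3.
f must satisfy (k + 1)·f(k+1) − (k + 7)·f(k) = k**3 + 38*k**2/3 + 51*k + 190/3.
deg f ≤ 6 (via 1,1,3).
Coefficient equations give f(k) = k*(k + 2)*(k + 4)*(k + 5)*(k**2 + 10*k + 27)/54.
R(k) = B(k−1)·f(k)/C(k) = k*(k + 2)*(k + 4)*(k + 7)*(k**2 + 10*k + 27)/(18*(3*k**2 + 23*k + 38)); s_k = R·t_k = k*(-k**2 - 10*k - 27)/(6*(k**3 + 10*k**2 + 27*k + 18)).
Verify: 3*(-3*k**2 - 23*k - 38)/(k**6 + 23*k**5 + 207*k**4 + 925*k**3 + 2144*k**2 + 2412*k + 1008) matches t_k.
Evaluate: s_(n+1) = (-n**3 - 13*n**2 - 50*n - 38)/(6*(n**3 + 13*n**2 + 50*n + 56)); subtract s_(1) = -19/168 ⇒ S(n) = 3*n*(-n**2 - 13*n - 50)/(56*(n**3 + 13*n**2 + 50*n + 56)).

S(n) = \frac{3 n \left(- n^{2} - 13 n - 50\right)}{56 \left(n^{3} + 13 n^{2} + 50 n + 56\right)}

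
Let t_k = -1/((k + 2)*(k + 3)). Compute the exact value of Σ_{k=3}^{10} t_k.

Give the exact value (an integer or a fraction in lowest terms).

Ratio r(k) = (k + 2)/(k + 4).
So A=k + 2 and B=k + 4, with C=1.
f must satisfy (k + 2)·f(k+1) − (k + 3)·f(k) = 1.
deg f ≤ 1 (via 1,1,0).
Solve for f: f(k) = k/2 (degree 1 ≤ 1).
Then R = B(k−1)f/C = k*(k + 3)/2, so s_k = R(k)·t_k = -k/(2*k + 4).
Check: Δs_k = -1/(k**2 + 5*k + 6). ✓
Sum = s_(11) − s_(3); s_(11) = -11/26, s_(3) = -3/10 ⇒ -8/65.

Σ = -8/65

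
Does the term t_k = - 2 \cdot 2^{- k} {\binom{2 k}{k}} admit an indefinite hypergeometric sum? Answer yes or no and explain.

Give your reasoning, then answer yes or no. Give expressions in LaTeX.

Step 1: r(k) = (2*k + 1)/(k + 1).
A = 2*k + 1, B = k + 1, C = 1.
Key eq: (2*k + 1)·f(k+1) = (k)·f(k) + (1).
d = -1 from the (1,1,0) case.
d = -1 < 0 ⇒ no nonzero polynomial f; not summable.

No. Not Gosper-summable.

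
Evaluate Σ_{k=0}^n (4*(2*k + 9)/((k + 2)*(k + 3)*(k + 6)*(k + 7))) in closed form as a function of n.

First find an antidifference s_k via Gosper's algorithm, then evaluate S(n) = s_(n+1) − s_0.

t_(k+1)/t_k = (k + 2)*(k + 6)*(2*k + 11)/((k + 4)*(k + 8)*(2*k + 9)).
Take A(k)=k + 2, B(k)=k + 8, C(k)=k**3 + 27*k**2/2 + 121*k/2 + 90.
Set up (k + 2)·f(k+1) − (k + 7)·f(k) − (k**3 + 27*k**2/2 + 121*k/2 + 90) = 0.
Bound: deg f ≤ 5.
Solving with deg f ≤ 5: f(k) = k*(k + 3)*(k + 4)*(k + 5)*(k + 8)/24.
Get s_k = R·t_k = k*(k + 8)/(3*(k**2 + 8*k + 12)) with R(k) = B(k−1)f(k)/C(k) = k*(k + 3)*(k + 7)*(k + 8)/(12*(2*k + 9)).
s_(k+1) − s_k = 4*(2*k + 9)/(k**4 + 18*k**3 + 113*k**2 + 288*k + 252) = t_k.
Σ_(k=0)^n t_k = s_(n+1) − s_(0) = ((n**2 + 10*n + 9)/(3*(n**2 + 10*n + 21))) − (0), i.e. (n**2 + 10*n + 9)/(3*(n**2 + 10*n + 21)).

S(n) = (n**2 + 10*n + 9)/(3*(n**2 + 10*n + 21))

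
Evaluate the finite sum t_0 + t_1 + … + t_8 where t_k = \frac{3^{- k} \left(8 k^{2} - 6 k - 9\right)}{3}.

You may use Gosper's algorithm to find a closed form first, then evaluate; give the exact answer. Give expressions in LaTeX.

t_(k+1)/t_k = (8*k**2 + 10*k - 7)/(3*(8*k**2 - 6*k - 9)).
So A=1/3 and B=1, with C=k**2 - 3*k/4 - 9/8.
Need (1/3)·f(k+1) − (1)·f(k) = k**2 - 3*k/4 - 9/8.
d = 2 from the (0,0,2) case.
Solving with deg f ≤ 2: f(k) = -3*(4*k**2 + k - 2)/8.
R(k) = B(k−1)·f(k)/C(k) = -3*(4*k**2 + k - 2)/((2*k - 3)*(4*k + 3)); s_k = R·t_k = (-4*k**2 - k + 2)/3**k.
Δs = (8*k**2 - 6*k - 9)/(3*3**k), as required.
Sum = s_(9) − s_(0); s_(9) = -331/19683, s_(0) = 2 ⇒ -39697/19683.

Σ = -39697/19683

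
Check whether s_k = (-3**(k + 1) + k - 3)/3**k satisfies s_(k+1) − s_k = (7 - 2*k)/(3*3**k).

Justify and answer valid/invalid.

valid; difference matches t_k

s_(k+1) = (-9*3**k + k - 2)/(3*3**k)
s_(k+1) − s_k = (7 - 2*k)/(3*3**k)
(s_(k+1) − s_k) − t_k = 0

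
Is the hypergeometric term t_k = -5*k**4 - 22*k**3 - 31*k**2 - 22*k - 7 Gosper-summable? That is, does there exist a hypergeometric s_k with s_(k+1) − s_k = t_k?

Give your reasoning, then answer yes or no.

Yes. s_k = k*(-k**4 - 3*k**3 - k**2 - k - 1).

Compute t_(k+1)/t_k: get (5*k**4 + 42*k**3 + 127*k**2 + 170*k + 87)/(5*k**4 + 22*k**3 + 31*k**2 + 22*k + 7).
Take A(k)=1, B(k)=1, C(k)=k**4 + 22*k**3/5 + 31*k**2/5 + 22*k/5 + 7/5.
Need (1)·f(k+1) − (1)·f(k) = k**4 + 22*k**3/5 + 31*k**2/5 + 22*k/5 + 7/5.
deg f ≤ 5 (via 0,0,4).
Match coefficients ⇒ f(k) = k*(k**4 + 3*k**3 + k**2 + k + 1)/5.
Certificate R = B(k−1)f/C = k*(k**4 + 3*k**3 + k**2 + k + 1)/(5*k**4 + 22*k**3 + 31*k**2 + 22*k + 7) gives s_k = k*(-k**4 - 3*k**3 - k**2 - k - 1).
Verify: -5*k**4 - 22*k**3 - 31*k**2 - 22*k - 7 matches t_k.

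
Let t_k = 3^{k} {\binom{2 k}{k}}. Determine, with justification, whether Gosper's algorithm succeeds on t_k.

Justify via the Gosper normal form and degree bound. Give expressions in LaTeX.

Compute t_(k+1)/t_k: get 6*(2*k + 1)/(k + 1).
Normal form (A,B,C) = (12*k + 6, k + 1, 1).
f must satisfy (12*k + 6)·f(k+1) − (k)·f(k) = 1.
d = -1 from the (1,1,0) case.
Negative degree bound (-1): no f exists, t_k not Gosper-summable.

No. Not Gosper-summable.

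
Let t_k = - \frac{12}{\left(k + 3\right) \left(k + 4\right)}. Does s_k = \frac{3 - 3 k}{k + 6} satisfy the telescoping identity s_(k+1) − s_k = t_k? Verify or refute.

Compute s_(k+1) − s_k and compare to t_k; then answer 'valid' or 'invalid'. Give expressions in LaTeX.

Invalid: residual \frac{9 \left(- k^{2} + k + 28\right)}{k^{4} + 20 k^{3} + 145 k^{2} + 450 k + 504} ≠ 0.

s_(k+1) = -3*k/(k + 7)
s_(k+1) − s_k = -21/(k**2 + 13*k + 42)
(s_(k+1) − s_k) − t_k = 9*(-k**2 + k + 28)/(k**4 + 20*k**3 + 145*k**2 + 450*k + 504)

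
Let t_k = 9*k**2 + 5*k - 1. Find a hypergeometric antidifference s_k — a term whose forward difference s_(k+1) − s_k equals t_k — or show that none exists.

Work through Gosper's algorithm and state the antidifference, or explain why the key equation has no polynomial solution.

s_k = k*(3*k**2 - 2*k - 2)

r(k) = (9*k**2 + 23*k + 13)/(9*k**2 + 5*k - 1) after simplifying.
Factor: A=1; B=1; C=k**2 + 5*k/9 - 1/9.
Set up (1)·f(k+1) − (1)·f(k) − (k**2 + 5*k/9 - 1/9) = 0.
From deg A=0, deg B=0, deg C=2: d=3.
A polynomial solution: f(k) = k*(3*k**2 - 2*k - 2)/9.
Get s_k = R·t_k = k*(3*k**2 - 2*k - 2) with R(k) = B(k−1)f(k)/C(k) = k*(3*k**2 - 2*k - 2)/(9*k**2 + 5*k - 1).
Verify: 9*k**2 + 5*k - 1 matches t_k.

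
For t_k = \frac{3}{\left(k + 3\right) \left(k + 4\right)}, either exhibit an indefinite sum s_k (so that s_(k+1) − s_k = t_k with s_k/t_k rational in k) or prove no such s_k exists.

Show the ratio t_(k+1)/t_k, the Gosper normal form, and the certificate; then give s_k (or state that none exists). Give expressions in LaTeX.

s_k = \frac{k}{k + 3}

Compute t_(k+1)/t_k: get (k + 3)/(k + 5).
Take A(k)=k + 3, B(k)=k + 5, C(k)=1.
f must satisfy (k + 3)·f(k+1) − (k + 4)·f(k) = 1.
deg f ≤ 1 (via 1,1,0).
Match coefficients ⇒ f(k) = k/3.
R(k) = B(k−1)·f(k)/C(k) = k*(k + 4)/3; s_k = R·t_k = k/(k + 3).
s_(k+1) − s_k = 3/(k**2 + 7*k + 12) = t_k.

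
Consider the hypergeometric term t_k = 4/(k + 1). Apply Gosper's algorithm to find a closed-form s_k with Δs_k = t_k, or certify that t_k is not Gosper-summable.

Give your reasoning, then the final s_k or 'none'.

Step 1: r(k) = (k + 1)/(k + 2).
Normal form (A,B,C) = (k + 1, k + 2, 1).
Solve (k + 1)·f(k+1) − (k + 1)·f(k) = 1.
From deg A=1, deg B=1, deg C=0: d=0.
f = c0 ⇒ A·f(k+1) − B(k−1)·f(k) − C = -1. The system {-1 = 0} is inconsistent; no antidifference.

not Gosper-summable; s_k does not exist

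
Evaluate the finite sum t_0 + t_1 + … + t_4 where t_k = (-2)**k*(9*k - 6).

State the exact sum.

Ratio r(k) = 2*(-3*k - 1)/(3*k - 2).
Normal form (A,B,C) = (-2, 1, k - 2/3).
Set up (-2)·f(k+1) − (1)·f(k) − (k - 2/3) = 0.
Bound: deg f ≤ 1.
Coefficient equations give f(k) = -(3*k - 4)/9.
So s_k = (B(k−1)f/C)·t_k = (-(3*k - 4)/(3*(3*k - 2)))·t_k = (-2)**k*(4 - 3*k).
Δs = (-2)**k*(9*k - 6), as required.
Σ_(k=0)^(4) t_k = s_(5) − s_(0) = 352 − (4) = 348.

Σ = 348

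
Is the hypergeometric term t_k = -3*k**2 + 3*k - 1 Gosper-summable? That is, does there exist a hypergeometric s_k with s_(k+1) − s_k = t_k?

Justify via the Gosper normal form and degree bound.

Yes. s_k = k*(-k**2 + 3*k - 3).

Step 1: r(k) = (3*k**2 + 3*k + 1)/(3*k**2 - 3*k + 1).
A = 1, B = 1, C = k**2 - k + 1/3.
f must satisfy (1)·f(k+1) − (1)·f(k) = k**2 - k + 1/3.
deg f ≤ 3 (via 0,0,2).
Solve for f: f(k) = k*(k**2 - 3*k + 3)/3 (degree 3 ≤ 3).
Certificate R = B(k−1)f/C = k*(k**2 - 3*k + 3)/(3*k**2 - 3*k + 1) gives s_k = k*(-k**2 + 3*k - 3).
s_(k+1) − s_k = -3*k**2 + 3*k - 1 = t_k.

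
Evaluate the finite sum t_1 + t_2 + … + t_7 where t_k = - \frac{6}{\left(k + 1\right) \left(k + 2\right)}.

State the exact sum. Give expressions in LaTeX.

Σ = -7/3

Step 1: r(k) = (k + 1)/(k + 3).
Factor: A=k + 1; B=k + 3; C=1.
Need (k + 1)·f(k+1) − (k + 2)·f(k) = 1.
Degrees (1,1,0) ⇒ d ≤ 1.
A polynomial solution: f(k) = k.
Get s_k = R·t_k = -6*k/(k + 1) with R(k) = B(k−1)f(k)/C(k) = k*(k + 2).
Δs = -6/(k**2 + 3*k + 2), as required.
Telescoping: Σ = s_(8) − s_(1) = -16/3 − (-3) = -7/3.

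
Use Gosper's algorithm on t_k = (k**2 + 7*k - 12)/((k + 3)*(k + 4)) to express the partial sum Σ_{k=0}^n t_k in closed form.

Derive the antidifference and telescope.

Compute t_(k+1)/t_k: get (k + 3)*(7*k + (k + 1)**2 - 5)/((k + 5)*(k**2 + 7*k - 12)).
Gosper form: A/B · C(k+1)/C(k) with A=k + 3, B=k + 5, C=k**2 + 7*k - 12.
Key eq: (k + 3)·f(k+1) = (k + 4)·f(k) + (k**2 + 7*k - 12).
Bound: deg f ≤ 2.
Coefficient equations give f(k) = k*(k - 5).
Get s_k = R·t_k = k*(k - 5)/(k + 3) with R(k) = B(k−1)f(k)/C(k) = k*(k - 5)*(k + 4)/(k**2 + 7*k - 12).
Δs = (k**2 + 7*k - 12)/(k**2 + 7*k + 12), as required.
Σ_(k=0)^n t_k = s_(n+1) − s_(0) = ((n**2 - 3*n - 4)/(n + 4)) − (0), i.e. (n**2 - 3*n - 4)/(n + 4).

S(n) = (n**2 - 3*n - 4)/(n + 4)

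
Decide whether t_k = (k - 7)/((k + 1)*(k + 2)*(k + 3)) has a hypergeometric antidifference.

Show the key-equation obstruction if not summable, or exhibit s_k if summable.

t_(k+1)/t_k = (k - 6)*(k + 1)/((k - 7)*(k + 4)).
Gosper form: A/B · C(k+1)/C(k) with A=k + 1, B=k + 4, C=k - 7.
Set up (k + 1)·f(k+1) − (k + 3)·f(k) − (k - 7) = 0.
Degrees (1,1,1) ⇒ d ≤ 2.
Solve for f: f(k) = -k*(3*k + 11)/2 (degree 2 ≤ 2).
Then R = B(k−1)f/C = -k*(k + 3)*(3*k + 11)/(2*(k - 7)), so s_k = R(k)·t_k = k*(-3*k - 11)/(2*(k + 1)*(k + 2)).
Verify: (k - 7)/(k**3 + 6*k**2 + 11*k + 6) matches t_k.

Yes. s_k = k*(-3*k - 11)/(2*(k + 1)*(k + 2)).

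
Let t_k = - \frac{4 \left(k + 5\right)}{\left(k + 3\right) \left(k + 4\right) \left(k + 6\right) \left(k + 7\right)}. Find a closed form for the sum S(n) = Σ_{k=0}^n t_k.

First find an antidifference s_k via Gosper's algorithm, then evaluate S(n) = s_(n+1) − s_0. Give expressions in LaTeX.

S(n) = \frac{- n^{2} - 11 n - 10}{9 \left(n^{2} + 11 n + 28\right)}

r(k) = (k + 3)*(k + 6)**2/((k + 5)**2*(k + 8)) after simplifying.
So A=k + 3 and B=k + 8, with C=k**2 + 10*k + 25.
Set up (k + 3)·f(k+1) − (k + 7)·f(k) − (k**2 + 10*k + 25) = 0.
From deg A=1, deg B=1, deg C=2: d=4.
A polynomial solution: f(k) = k*(k + 4)*(k + 5)*(k + 9)/36.
Then R = B(k−1)f/C = k*(k + 4)*(k + 7)*(k + 9)/(36*(k + 5)), so s_k = R(k)·t_k = k*(-k - 9)/(9*(k**2 + 9*k + 18)).
Check: Δs_k = 4*(-k - 5)/(k**4 + 20*k**3 + 145*k**2 + 450*k + 504). ✓
s_(n+1) = (-n**2 - 11*n - 10)/(9*(n**2 + 11*n + 28)) and s_(0) = 0, so S(n) = (-n**2 - 11*n - 10)/(9*(n**2 + 11*n + 28)).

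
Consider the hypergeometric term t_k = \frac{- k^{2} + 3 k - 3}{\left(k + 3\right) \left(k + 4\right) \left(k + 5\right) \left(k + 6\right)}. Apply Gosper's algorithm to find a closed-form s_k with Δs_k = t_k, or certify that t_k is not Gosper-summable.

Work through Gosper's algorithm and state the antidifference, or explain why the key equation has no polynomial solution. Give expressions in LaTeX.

s_k = \frac{k \left(- k^{2} + 3 k - 17\right)}{15 \left(k + 3\right) \left(k + 4\right) \left(k + 5\right)}

The ratio is -(k + 3)*(3*k - (k + 1)**2)/((k + 7)*(k**2 - 3*k + 3)).
A = k + 3, B = k + 7, C = k**2 - 3*k + 3.
Set up (k + 3)·f(k+1) − (k + 6)·f(k) − (k**2 - 3*k + 3) = 0.
d = 3 from the (1,1,2) case.
Solve for f: f(k) = k*(k**2 - 3*k + 17)/15 (degree 3 ≤ 3).
Then R = B(k−1)f/C = k*(k + 6)*(k**2 - 3*k + 17)/(15*(k**2 - 3*k + 3)), so s_k = R(k)·t_k = k*(-k**2 + 3*k - 17)/(15*(k + 3)*(k + 4)*(k + 5)).
Δs = (-k**2 + 3*k - 3)/(k**4 + 18*k**3 + 119*k**2 + 342*k + 360), as required.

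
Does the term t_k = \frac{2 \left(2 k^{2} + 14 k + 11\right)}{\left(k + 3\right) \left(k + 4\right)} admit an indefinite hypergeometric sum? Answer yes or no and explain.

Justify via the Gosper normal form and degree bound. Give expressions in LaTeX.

Yes. s_k = \frac{2 k \left(6 k + 5\right)}{3 \left(k + 3\right)}.

t_(k+1)/t_k = (k + 3)*(14*k + 2*(k + 1)**2 + 25)/((k + 5)*(2*k**2 + 14*k + 11)).
So A=k + 3 and B=k + 5, with C=k**2 + 7*k + 11/2.
Set up (k + 3)·f(k+1) − (k + 4)·f(k) − (k**2 + 7*k + 11/2) = 0.
From deg A=1, deg B=1, deg C=2: d=2.
Match coefficients ⇒ f(k) = k*(6*k + 5)/6.
Get s_k = R·t_k = 2*k*(6*k + 5)/(3*(k + 3)) with R(k) = B(k−1)f(k)/C(k) = k*(k + 4)*(6*k + 5)/(3*(2*k**2 + 14*k + 11)).
s_(k+1) − s_k = 2*(2*k**2 + 14*k + 11)/(k**2 + 7*k + 12) = t_k.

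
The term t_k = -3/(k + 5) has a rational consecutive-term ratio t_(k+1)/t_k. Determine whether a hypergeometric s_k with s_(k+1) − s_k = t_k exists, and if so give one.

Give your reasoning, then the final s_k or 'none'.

Step 1: r(k) = (k + 5)/(k + 6).
Gosper form: A/B · C(k+1)/C(k) with A=k + 5, B=k + 6, C=1.
Key eq: (k + 5)·f(k+1) = (k + 5)·f(k) + (1).
From deg A=1, deg B=1, deg C=0: d=0.
Write f(k) = c0. Then LHS − RHS = -1, requiring -1 = 0: contradictory. No certificate.

none — t_k is not Gosper-summable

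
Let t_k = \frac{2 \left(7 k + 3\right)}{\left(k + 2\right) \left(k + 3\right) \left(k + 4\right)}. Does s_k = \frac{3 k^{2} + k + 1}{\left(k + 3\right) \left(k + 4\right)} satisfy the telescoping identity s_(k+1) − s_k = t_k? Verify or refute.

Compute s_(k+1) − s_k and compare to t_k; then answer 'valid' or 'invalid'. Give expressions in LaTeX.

s_(k+1) = (k + 3*(k + 1)**2 + 2)/((k + 4)*(k + 5))
s_(k+1) − s_k = 10*(2*k + 1)/(k**3 + 12*k**2 + 47*k + 60)
(s_(k+1) − s_k) − t_k = 2*(3*k**2 - 13*k - 5)/(k**4 + 14*k**3 + 71*k**2 + 154*k + 120)

Invalid: residual \frac{2 \left(3 k^{2} - 13 k - 5\right)}{k^{4} + 14 k^{3} + 71 k^{2} + 154 k + 120} ≠ 0.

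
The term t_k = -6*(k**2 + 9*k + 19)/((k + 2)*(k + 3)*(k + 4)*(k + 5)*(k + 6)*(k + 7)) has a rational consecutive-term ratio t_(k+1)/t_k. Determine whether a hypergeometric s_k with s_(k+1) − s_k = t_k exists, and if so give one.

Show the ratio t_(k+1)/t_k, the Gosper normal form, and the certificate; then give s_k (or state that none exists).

t_(k+1)/t_k = (k + 2)*(9*k + (k + 1)**2 + 28)/((k + 8)*(k**2 + 9*k + 19)).
Factor: A=k + 2; B=k + 8; C=k**2 + 9*k + 19.
f must satisfy (k + 2)·f(k+1) − (k + 7)·f(k) = k**2 + 9*k + 19.
Bound: deg f ≤ 5.
Match coefficients ⇒ f(k) = k*(k + 3)*(k + 5)*(k**2 + 12*k + 44)/144.
R(k) = B(k−1)·f(k)/C(k) = k*(k + 3)*(k + 5)*(k + 7)*(k**2 + 12*k + 44)/(144*(k**2 + 9*k + 19)); s_k = R·t_k = k*(-k**2 - 12*k - 44)/(24*(k**3 + 12*k**2 + 44*k + 48)).
Check: Δs_k = 6*(-k**2 - 9*k - 19)/(k**6 + 27*k**5 + 295*k**4 + 1665*k**3 + 5104*k**2 + 8028*k + 5040). ✓

s_k = k*(-k**2 - 12*k - 44)/(24*(k**3 + 12*k**2 + 44*k + 48))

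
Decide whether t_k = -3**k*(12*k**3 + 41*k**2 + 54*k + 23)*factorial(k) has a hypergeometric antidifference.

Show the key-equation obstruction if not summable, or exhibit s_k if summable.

Yes. s_k = -3**k*(4*k**2 + 3*k + 1)*factorial(k).

r(k) = 3*(12*k**4 + 89*k**3 + 249*k**2 + 302*k + 130)/(12*k**3 + 41*k**2 + 54*k + 23) after simplifying.
A = 3*k + 3, B = 1, C = k**3 + 41*k**2/12 + 9*k/2 + 23/12.
Need (3*k + 3)·f(k+1) − (1)·f(k) = k**3 + 41*k**2/12 + 9*k/2 + 23/12.
From deg A=1, deg B=0, deg C=3: d=2.
Solving with deg f ≤ 2: f(k) = (4*k**2 + 3*k + 1)/12.
So s_k = (B(k−1)f/C)·t_k = ((4*k**2 + 3*k + 1)/(12*k**3 + 41*k**2 + 54*k + 23))·t_k = -3**k*(4*k**2 + 3*k + 1)*factorial(k).
Check: Δs_k = -3**k*(12*k**3 + 41*k**2 + 54*k + 23)*factorial(k). ✓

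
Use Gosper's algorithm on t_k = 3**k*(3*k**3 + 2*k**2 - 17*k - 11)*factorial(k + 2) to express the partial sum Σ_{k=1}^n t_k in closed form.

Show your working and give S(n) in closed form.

S(n) = 3*3**n*n**2*factorial(n + 3) - 6*3**n*n*factorial(n + 3) - 3*3**n*factorial(n + 3) + 18

t_(k+1)/t_k = 3*(3*k**4 + 20*k**3 + 29*k**2 - 35*k - 69)/(3*k**3 + 2*k**2 - 17*k - 11).
Take A(k)=3*k + 9, B(k)=1, C(k)=k**3 + 2*k**2/3 - 17*k/3 - 11/3.
Key eq: (3*k + 9)·f(k+1) = (1)·f(k) + (k**3 + 2*k**2/3 - 17*k/3 - 11/3).
From deg A=1, deg B=0, deg C=3: d=2.
A polynomial solution: f(k) = (k**2 - 4*k + 2)/3.
R(k) = B(k−1)·f(k)/C(k) = (k**2 - 4*k + 2)/(3*k**3 + 2*k**2 - 17*k - 11); s_k = R·t_k = 3**k*(k**2 - 4*k + 2)*factorial(k + 2).
Verify: 3**k*(3*k**3 + 2*k**2 - 17*k - 11)*factorial(k + 2) matches t_k.
s_(n+1) = 3**(n + 1)*(n**2 - 2*n - 1)*factorial(n + 3) and s_(1) = -18, so S(n) = 3*3**n*n**2*factorial(n + 3) - 6*3**n*n*factorial(n + 3) - 3*3**n*factorial(n + 3) + 18.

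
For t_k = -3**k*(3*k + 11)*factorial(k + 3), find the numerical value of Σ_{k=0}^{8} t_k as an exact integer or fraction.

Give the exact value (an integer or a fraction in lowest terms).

The ratio is 3*(k + 4)*(3*k + 14)/(3*k + 11).
So A=3*k + 12 and B=1, with C=k + 11/3.
Need (3*k + 12)·f(k+1) − (1)·f(k) = k + 11/3.
Bound: deg f ≤ 0.
Match coefficients ⇒ f(k) = 1/3.
Get s_k = R·t_k = -3**k*factorial(k + 3) with R(k) = B(k−1)f(k)/C(k) = 1/(3*k + 11).
s_(k+1) − s_k = -3**k*(3*k + 11)*factorial(k + 3) = t_k.
Sum = s_(9) − s_(0); s_(9) = -9428188492800, s_(0) = -6 ⇒ -9428188492794.

Σ = -9428188492794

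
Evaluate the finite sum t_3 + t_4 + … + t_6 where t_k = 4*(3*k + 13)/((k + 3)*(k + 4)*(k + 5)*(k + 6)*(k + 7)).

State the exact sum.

Σ = 47/7020

Step 1: r(k) = (k + 3)*(3*k + 16)/((k + 8)*(3*k + 13)).
Normal form (A,B,C) = (k + 3, k + 8, k + 13/3).
f must satisfy (k + 3)·f(k+1) − (k + 7)·f(k) = k + 13/3.
Bound: deg f ≤ 4.
Coefficient equations give f(k) = k*(k + 4)*(k**2 + 14*k + 63)/270.
Get s_k = R·t_k = 2*k*(k**2 + 14*k + 63)/(45*(k**3 + 14*k**2 + 63*k + 90)) with R(k) = B(k−1)f(k)/C(k) = k*(k + 4)*(k + 7)*(k**2 + 14*k + 63)/(90*(3*k + 13)).
Verify: 4*(3*k + 13)/(k**5 + 25*k**4 + 245*k**3 + 1175*k**2 + 2754*k + 2520) matches t_k.
Sum = s_(7) − s_(3); s_(7) = 49/1170, s_(3) = 19/540 ⇒ 47/7020.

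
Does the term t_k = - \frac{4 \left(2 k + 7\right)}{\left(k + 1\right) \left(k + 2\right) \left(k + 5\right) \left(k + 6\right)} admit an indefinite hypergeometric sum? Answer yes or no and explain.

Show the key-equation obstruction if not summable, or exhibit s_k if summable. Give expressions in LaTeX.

r(k) = (k + 1)*(k + 5)*(2*k + 9)/((k + 3)*(k + 7)*(2*k + 7)) after simplifying.
A = k + 1, B = k + 7, C = k**3 + 21*k**2/2 + 73*k/2 + 42.
Solve (k + 1)·f(k+1) − (k + 6)·f(k) = k**3 + 21*k**2/2 + 73*k/2 + 42.
d = 5 from the (1,1,3) case.
Solve for f: f(k) = k*(k + 2)*(k + 3)*(k + 4)*(k + 6)/10 (degree 5 ≤ 5).
Then R = B(k−1)f/C = k*(k + 2)*(k + 6)**2/(5*(2*k + 7)), so s_k = R(k)·t_k = 4*k*(-k - 6)/(5*(k**2 + 6*k + 5)).
s_(k+1) − s_k = 4*(-2*k - 7)/(k**4 + 14*k**3 + 65*k**2 + 112*k + 60) = t_k.

Yes. s_k = \frac{4 k \left(- k - 6\right)}{5 \left(k^{2} + 6 k + 5\right)}.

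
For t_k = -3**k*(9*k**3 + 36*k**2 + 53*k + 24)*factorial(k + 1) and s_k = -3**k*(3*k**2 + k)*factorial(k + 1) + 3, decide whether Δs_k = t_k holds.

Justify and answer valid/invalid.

valid; difference matches t_k

s_(k+1) = -3**(k + 1)*(k + 3*(k + 1)**2 + 1)*factorial(k + 2) + 3
s_(k+1) − s_k = -3**k*(9*k**3 + 36*k**2 + 53*k + 24)*factorial(k + 1)
(s_(k+1) − s_k) − t_k = 0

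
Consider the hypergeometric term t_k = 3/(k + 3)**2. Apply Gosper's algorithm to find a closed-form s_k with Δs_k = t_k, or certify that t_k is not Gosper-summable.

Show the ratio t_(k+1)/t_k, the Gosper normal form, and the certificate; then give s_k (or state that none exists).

Compute t_(k+1)/t_k: get (k + 3)**2/(k + 4)**2.
Gosper form: A/B · C(k+1)/C(k) with A=k**2 + 6*k + 9, B=k**2 + 8*k + 16, C=1.
f must satisfy (k**2 + 6*k + 9)·f(k+1) − (k**2 + 6*k + 9)·f(k) = 1.
Bound: deg f ≤ 0.
f = c0 ⇒ A·f(k+1) − B(k−1)·f(k) − C = -1. The system {-1 = 0} is inconsistent; no antidifference.

none (Gosper's algorithm certifies no s_k)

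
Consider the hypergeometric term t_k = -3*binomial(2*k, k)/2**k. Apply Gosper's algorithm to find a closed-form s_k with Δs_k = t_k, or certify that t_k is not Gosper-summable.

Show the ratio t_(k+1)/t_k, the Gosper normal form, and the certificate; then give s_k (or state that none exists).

Compute t_(k+1)/t_k: get (2*k + 1)/(k + 1).
A = 2*k + 1, B = k + 1, C = 1.
f must satisfy (2*k + 1)·f(k+1) − (k)·f(k) = 1.
Degrees (1,1,0) ⇒ d ≤ -1.
deg f ≤ -1 is impossible — no certificate.

not Gosper-summable; s_k does not exist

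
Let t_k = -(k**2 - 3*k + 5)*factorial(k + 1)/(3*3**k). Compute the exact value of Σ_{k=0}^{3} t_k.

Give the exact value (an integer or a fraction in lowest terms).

Σ = -121/27

t_(k+1)/t_k = (k**3 + k**2 + k + 6)/(3*(k**2 - 3*k + 5)).
Normal form (A,B,C) = (k/3 + 2/3, 1, k**2 - 3*k + 5).
Key eq: (k/3 + 2/3)·f(k+1) = (1)·f(k) + (k**2 - 3*k + 5).
deg f ≤ 1 (via 1,0,2).
Match coefficients ⇒ f(k) = 3*(k - 3).
Certificate R = B(k−1)f/C = 3*(k - 3)/(k**2 - 3*k + 5) gives s_k = -(k - 3)*factorial(k + 1)/3**k.
Δs = -(k**2 - 3*k + 5)*factorial(k + 1)/(3*3**k), as required.
Evaluate s at k=4 and k=0: -40/27 and 3; difference -121/27.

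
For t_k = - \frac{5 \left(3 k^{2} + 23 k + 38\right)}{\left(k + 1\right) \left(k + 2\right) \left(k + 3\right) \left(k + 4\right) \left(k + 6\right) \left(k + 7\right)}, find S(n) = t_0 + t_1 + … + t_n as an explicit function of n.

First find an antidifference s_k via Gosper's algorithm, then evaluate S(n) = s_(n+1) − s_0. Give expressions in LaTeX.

S(n) = \frac{5 \left(- n^{3} - 13 n^{2} - 50 n - 38\right)}{18 \left(n^{3} + 13 n^{2} + 50 n + 56\right)}

r(k) = (k + 1)*(k + 6)*(23*k + 3*(k + 1)**2 + 61)/((k + 5)*(k + 8)*(3*k**2 + 23*k + 38)) after simplifying.
So A=k + 1 and B=k + 8, with C=k**3 + 38*k**2/3 + 51*k + 190/3.
Solve (k + 1)·f(k+1) − (k + 7)·f(k) = k**3 + 38*k**2/3 + 51*k + 190/3.
Bound: deg f ≤ 6.
Coefficient equations give f(k) = k*(k + 2)*(k + 4)*(k + 5)*(k**2 + 10*k + 27)/54.
Get s_k = R·t_k = 5*k*(-k**2 - 10*k - 27)/(18*(k**3 + 10*k**2 + 27*k + 18)) with R(k) = B(k−1)f(k)/C(k) = k*(k + 2)*(k + 4)*(k + 7)*(k**2 + 10*k + 27)/(18*(3*k**2 + 23*k + 38)).
s_(k+1) − s_k = 5*(-3*k**2 - 23*k - 38)/(k**6 + 23*k**5 + 207*k**4 + 925*k**3 + 2144*k**2 + 2412*k + 1008) = t_k.
Evaluate: s_(n+1) = 5*(-n**3 - 13*n**2 - 50*n - 38)/(18*(n**3 + 13*n**2 + 50*n + 56)); subtract s_(0) = 0 ⇒ S(n) = 5*(-n**3 - 13*n**2 - 50*n - 38)/(18*(n**3 + 13*n**2 + 50*n + 56)).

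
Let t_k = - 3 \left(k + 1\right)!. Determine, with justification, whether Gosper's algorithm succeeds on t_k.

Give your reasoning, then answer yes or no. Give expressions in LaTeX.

Ratio r(k) = k + 2.
Normal form (A,B,C) = (k + 2, 1, 1).
f must satisfy (k + 2)·f(k+1) − (1)·f(k) = 1.
Degrees (1,0,0) ⇒ d ≤ -1.
Bound -1 < 0, so the key equation has no polynomial solution.

No — negative degree bound, so no certificate f.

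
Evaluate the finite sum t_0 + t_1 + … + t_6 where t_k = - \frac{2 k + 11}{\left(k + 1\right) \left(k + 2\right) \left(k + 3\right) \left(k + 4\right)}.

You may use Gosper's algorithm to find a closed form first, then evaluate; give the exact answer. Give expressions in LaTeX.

Σ = -469/720

t_(k+1)/t_k = (k + 1)*(2*k + 13)/((k + 5)*(2*k + 11)).
Take A(k)=k + 1, B(k)=k + 5, C(k)=k + 11/2.
Set up (k + 1)·f(k+1) − (k + 4)·f(k) − (k + 11/2) = 0.
Bound: deg f ≤ 3.
Solving with deg f ≤ 3: f(k) = k*(2*k**2 + 12*k + 19)/6.
R(k) = B(k−1)·f(k)/C(k) = k*(k + 4)*(2*k**2 + 12*k + 19)/(3*(2*k + 11)); s_k = R·t_k = k*(-2*k**2 - 12*k - 19)/(3*(k + 1)*(k + 2)*(k + 3)).
Δs = (-2*k - 11)/(k**4 + 10*k**3 + 35*k**2 + 50*k + 24), as required.
Σ_(k=0)^(6) t_k = s_(7) − s_(0) = -469/720 − (0) = -469/720.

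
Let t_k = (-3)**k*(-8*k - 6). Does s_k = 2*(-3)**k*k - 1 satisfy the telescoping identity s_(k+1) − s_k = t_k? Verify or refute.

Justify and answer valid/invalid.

s_(k+1) = -6*(-3)**k*(k + 1) - 1
s_(k+1) − s_k = (-3)**k*(-8*k - 6)
(s_(k+1) − s_k) − t_k = 0

valid (s_(k+1) − s_k reduces to t_k)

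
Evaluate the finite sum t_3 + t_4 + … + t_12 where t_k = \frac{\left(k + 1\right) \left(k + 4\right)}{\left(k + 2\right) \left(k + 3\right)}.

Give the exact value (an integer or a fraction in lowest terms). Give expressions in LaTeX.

The ratio is (k + 2)**2*(k + 5)/((k + 1)*(k + 4)**2).
Take A(k)=k + 2, B(k)=k + 4, C(k)=k**2 + 5*k + 4.
Set up (k + 2)·f(k+1) − (k + 3)·f(k) − (k**2 + 5*k + 4) = 0.
d = 2 from the (1,1,2) case.
Solving with deg f ≤ 2: f(k) = k*(k + 1).
R(k) = B(k−1)·f(k)/C(k) = k*(k + 3)/(k + 4); s_k = R·t_k = k*(k + 1)/(k + 2).
Δs = (k**2 + 5*k + 4)/(k**2 + 5*k + 6), as required.
Telescoping: Σ = s_(13) − s_(3) = 182/15 − (12/5) = 146/15.

Σ = 146/15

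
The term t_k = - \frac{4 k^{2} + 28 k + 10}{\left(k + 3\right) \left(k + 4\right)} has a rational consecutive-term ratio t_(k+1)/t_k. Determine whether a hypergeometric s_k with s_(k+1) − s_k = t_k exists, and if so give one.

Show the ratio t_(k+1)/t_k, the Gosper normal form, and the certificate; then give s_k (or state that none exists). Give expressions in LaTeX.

Step 1: r(k) = (k + 3)*(14*k + 2*(k + 1)**2 + 19)/((k + 5)*(2*k**2 + 14*k + 5)).
Normal form (A,B,C) = (k + 3, k + 5, k**2 + 7*k + 5/2).
f must satisfy (k + 3)·f(k+1) − (k + 4)·f(k) = k**2 + 7*k + 5/2.
From deg A=1, deg B=1, deg C=2: d=2.
A polynomial solution: f(k) = k*(6*k - 1)/6.
Then R = B(k−1)f/C = k*(k + 4)*(6*k - 1)/(3*(2*k**2 + 14*k + 5)), so s_k = R(k)·t_k = 2*k*(1 - 6*k)/(3*(k + 3)).
Verify: 2*(-2*k**2 - 14*k - 5)/(k**2 + 7*k + 12) matches t_k.

s_k = \frac{2 k \left(1 - 6 k\right)}{3 \left(k + 3\right)}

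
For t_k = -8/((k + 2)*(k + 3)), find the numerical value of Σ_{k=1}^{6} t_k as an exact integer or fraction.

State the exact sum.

r(k) = (k + 2)/(k + 4) after simplifying.
Take A(k)=k + 2, B(k)=k + 4, C(k)=1.
Key eq: (k + 2)·f(k+1) = (k + 3)·f(k) + (1).
From deg A=1, deg B=1, deg C=0: d=1.
Coefficient equations give f(k) = k/2.
R(k) = B(k−1)·f(k)/C(k) = k*(k + 3)/2; s_k = R·t_k = -4*k/(k + 2).
s_(k+1) − s_k = -8/(k**2 + 5*k + 6) = t_k.
Telescoping: Σ = s_(7) − s_(1) = -28/9 − (-4/3) = -16/9.

Σ = -16/9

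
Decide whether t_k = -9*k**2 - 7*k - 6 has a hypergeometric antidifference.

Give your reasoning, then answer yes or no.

Yes. s_k = k*(-3*k**2 + k - 4).

t_(k+1)/t_k = (9*k**2 + 25*k + 22)/(9*k**2 + 7*k + 6).
A = 1, B = 1, C = k**2 + 7*k/9 + 2/3.
Key eq: (1)·f(k+1) = (1)·f(k) + (k**2 + 7*k/9 + 2/3).
Degrees (0,0,2) ⇒ d ≤ 3.
Coefficient equations give f(k) = k*(3*k**2 - k + 4)/9.
Get s_k = R·t_k = k*(-3*k**2 + k - 4) with R(k) = B(k−1)f(k)/C(k) = k*(3*k**2 - k + 4)/(9*k**2 + 7*k + 6).
s_(k+1) − s_k = -9*k**2 - 7*k - 6 = t_k.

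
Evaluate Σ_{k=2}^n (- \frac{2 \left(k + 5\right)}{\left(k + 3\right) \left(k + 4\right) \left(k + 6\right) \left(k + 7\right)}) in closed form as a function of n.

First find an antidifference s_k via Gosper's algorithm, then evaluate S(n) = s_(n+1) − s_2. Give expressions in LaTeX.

t_(k+1)/t_k = (k + 3)*(k + 6)**2/((k + 5)**2*(k + 8)).
Gosper form: A/B · C(k+1)/C(k) with A=k + 3, B=k + 8, C=k**2 + 10*k + 25.
Need (k + 3)·f(k+1) − (k + 7)·f(k) = k**2 + 10*k + 25.
Degrees (1,1,2) ⇒ d ≤ 4.
Match coefficients ⇒ f(k) = k*(k + 4)*(k + 5)*(k + 9)/36.
Certificate R = B(k−1)f/C = k*(k + 4)*(k + 7)*(k + 9)/(36*(k + 5)) gives s_k = k*(-k - 9)/(18*(k**2 + 9*k + 18)).
Check: Δs_k = 2*(-k - 5)/(k**4 + 20*k**3 + 145*k**2 + 450*k + 504). ✓
Evaluate: s_(n+1) = (-n**2 - 11*n - 10)/(18*(n**2 + 11*n + 28)); subtract s_(2) = -11/360 ⇒ S(n) = (-n**2 - 11*n + 12)/(40*(n**2 + 11*n + 28)).

S(n) = \frac{- n^{2} - 11 n + 12}{40 \left(n^{2} + 11 n + 28\right)}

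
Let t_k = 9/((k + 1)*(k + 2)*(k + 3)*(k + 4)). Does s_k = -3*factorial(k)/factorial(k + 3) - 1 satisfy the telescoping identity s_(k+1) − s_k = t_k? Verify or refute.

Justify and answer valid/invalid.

valid; difference matches t_k

s_(k+1) = -3*factorial(k + 1)/factorial(k + 4) - 1
s_(k+1) − s_k = 9/((k + 1)*(k + 2)*(k + 3)*(k + 4))
(s_(k+1) − s_k) − t_k = 0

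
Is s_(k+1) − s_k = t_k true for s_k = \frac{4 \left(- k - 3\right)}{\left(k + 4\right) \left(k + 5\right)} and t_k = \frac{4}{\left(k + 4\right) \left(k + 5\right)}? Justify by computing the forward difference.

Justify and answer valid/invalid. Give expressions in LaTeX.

s_(k+1) = 4*(-k - 4)/((k + 5)*(k + 6))
s_(k+1) − s_k = 4*(k + 2)/(k**3 + 15*k**2 + 74*k + 120)
(s_(k+1) − s_k) − t_k = -16/(k**3 + 15*k**2 + 74*k + 120)

Invalid: residual - \frac{16}{k^{3} + 15 k^{2} + 74 k + 120} ≠ 0.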